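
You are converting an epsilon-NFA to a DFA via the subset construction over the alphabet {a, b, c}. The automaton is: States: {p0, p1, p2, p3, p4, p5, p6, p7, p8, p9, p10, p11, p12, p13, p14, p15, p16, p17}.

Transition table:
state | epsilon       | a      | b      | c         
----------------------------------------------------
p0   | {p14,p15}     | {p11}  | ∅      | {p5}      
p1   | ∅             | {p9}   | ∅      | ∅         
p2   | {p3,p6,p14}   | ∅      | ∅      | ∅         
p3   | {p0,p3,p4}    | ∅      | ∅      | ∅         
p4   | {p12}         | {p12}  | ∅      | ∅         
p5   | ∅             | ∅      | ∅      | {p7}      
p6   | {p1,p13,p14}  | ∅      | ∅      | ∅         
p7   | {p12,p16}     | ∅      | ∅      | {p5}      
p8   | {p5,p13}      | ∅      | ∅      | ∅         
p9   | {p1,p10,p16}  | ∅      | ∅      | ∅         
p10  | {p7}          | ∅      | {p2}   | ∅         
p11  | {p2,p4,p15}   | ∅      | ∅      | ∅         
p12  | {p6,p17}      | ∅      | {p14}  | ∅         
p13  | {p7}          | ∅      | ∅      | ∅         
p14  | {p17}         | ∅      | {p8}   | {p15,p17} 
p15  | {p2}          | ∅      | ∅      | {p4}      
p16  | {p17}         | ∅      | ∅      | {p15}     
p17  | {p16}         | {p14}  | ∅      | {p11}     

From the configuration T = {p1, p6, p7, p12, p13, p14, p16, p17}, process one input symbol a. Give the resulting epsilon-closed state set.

p1 on a → {p9}.
p17 on a → {p14}.
No a-transition from p6, p7, p12, p13, p14, p16.
Union after reading a: {p9, p14}.
Now take the epsilon-closure:
From p9 via epsilon: add p1, p10, p16.
From p14 via epsilon: add p17.
From p10 via epsilon: add p7.
From p7 via epsilon: add p12.
From p12 via epsilon: add p6.
From p6 via epsilon: add p13.
No new states can be added; the closed set is {p1, p6, p7, p9, p10, p12, p13, p14, p16, p17}.

{p1, p6, p7, p9, p10, p12, p13, p14, p16, p17}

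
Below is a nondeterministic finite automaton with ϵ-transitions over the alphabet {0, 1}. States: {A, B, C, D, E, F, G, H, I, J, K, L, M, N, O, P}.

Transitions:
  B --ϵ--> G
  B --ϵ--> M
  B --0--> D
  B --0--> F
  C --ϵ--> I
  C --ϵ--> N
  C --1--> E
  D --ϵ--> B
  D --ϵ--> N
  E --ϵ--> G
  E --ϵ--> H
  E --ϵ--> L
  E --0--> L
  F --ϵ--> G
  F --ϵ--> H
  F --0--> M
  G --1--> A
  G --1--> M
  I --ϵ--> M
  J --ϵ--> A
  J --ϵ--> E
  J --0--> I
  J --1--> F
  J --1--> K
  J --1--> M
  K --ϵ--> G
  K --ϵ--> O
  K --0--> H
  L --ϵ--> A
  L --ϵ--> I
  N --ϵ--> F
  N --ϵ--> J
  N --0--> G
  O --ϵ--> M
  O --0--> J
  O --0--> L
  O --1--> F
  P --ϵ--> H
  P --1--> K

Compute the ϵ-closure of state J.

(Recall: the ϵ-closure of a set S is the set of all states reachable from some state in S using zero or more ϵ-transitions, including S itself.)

Start with {J}.
From J via ϵ: add A, E.
From E via ϵ: add G, H, L.
From L via ϵ: add I.
From I via ϵ: add M.
No new states can be added; the closed set is {A, E, G, H, I, J, L, M}.

{A, E, G, H, I, J, L, M}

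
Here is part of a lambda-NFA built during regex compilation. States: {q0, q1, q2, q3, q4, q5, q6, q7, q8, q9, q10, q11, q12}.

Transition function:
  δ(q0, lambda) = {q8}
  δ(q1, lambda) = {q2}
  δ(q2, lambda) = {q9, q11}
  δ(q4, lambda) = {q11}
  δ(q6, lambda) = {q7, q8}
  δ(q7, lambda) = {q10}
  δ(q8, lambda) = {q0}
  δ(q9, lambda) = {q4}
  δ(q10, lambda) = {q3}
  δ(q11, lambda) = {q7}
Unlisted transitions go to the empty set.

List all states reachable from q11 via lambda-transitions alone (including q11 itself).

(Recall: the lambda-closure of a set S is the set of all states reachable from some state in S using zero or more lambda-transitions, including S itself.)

{q3, q7, q10, q11}

Start with {q11}.
From q11 via lambda: add q7.
From q7 via lambda: add q10.
From q10 via lambda: add q3.
No new states can be added; the closed set is {q3, q7, q10, q11}.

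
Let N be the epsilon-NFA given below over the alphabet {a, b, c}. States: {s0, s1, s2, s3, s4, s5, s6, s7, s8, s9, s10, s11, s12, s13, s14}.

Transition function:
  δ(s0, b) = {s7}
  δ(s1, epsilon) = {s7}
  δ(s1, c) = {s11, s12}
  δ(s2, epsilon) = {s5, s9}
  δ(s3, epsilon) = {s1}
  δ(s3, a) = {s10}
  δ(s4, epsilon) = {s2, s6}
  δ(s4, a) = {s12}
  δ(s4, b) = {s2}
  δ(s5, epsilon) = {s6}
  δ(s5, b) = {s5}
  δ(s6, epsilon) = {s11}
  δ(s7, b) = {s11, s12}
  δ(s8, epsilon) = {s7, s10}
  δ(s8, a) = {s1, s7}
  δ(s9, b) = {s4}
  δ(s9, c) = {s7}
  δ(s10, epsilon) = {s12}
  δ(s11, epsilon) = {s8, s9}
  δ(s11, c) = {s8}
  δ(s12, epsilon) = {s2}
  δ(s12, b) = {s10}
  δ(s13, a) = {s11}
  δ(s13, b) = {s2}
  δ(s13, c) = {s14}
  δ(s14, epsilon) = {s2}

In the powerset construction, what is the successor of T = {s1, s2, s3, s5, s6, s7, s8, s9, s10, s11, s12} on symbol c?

{s2, s5, s6, s7, s8, s9, s10, s11, s12}

s1 on c → {s11, s12}.
s9 on c → {s7}.
s11 on c → {s8}.
No c-transition from s2, s3, s5, s6, s7, s8, s10, s12.
Union after reading c: {s7, s8, s11, s12}.
Now take the epsilon-closure:
From s8 via epsilon: add s10.
From s11 via epsilon: add s9.
From s12 via epsilon: add s2.
From s2 via epsilon: add s5.
From s5 via epsilon: add s6.
No new states can be added; the closed set is {s2, s5, s6, s7, s8, s9, s10, s11, s12}.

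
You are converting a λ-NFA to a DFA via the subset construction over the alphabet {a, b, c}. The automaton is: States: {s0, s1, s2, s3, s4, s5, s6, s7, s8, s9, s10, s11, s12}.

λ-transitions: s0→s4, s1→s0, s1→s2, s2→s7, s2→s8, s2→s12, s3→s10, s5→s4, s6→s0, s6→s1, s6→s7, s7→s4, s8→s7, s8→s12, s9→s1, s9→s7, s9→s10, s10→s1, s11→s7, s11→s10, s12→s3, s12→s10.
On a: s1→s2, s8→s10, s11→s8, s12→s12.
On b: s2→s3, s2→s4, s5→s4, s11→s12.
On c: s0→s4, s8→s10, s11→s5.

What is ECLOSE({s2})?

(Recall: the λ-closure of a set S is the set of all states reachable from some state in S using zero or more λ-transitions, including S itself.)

{s0, s1, s2, s3, s4, s7, s8, s10, s12}

Start with {s2}.
From s2 via λ: add s7, s8, s12.
From s7 via λ: add s4.
From s12 via λ: add s3, s10.
From s10 via λ: add s1.
From s1 via λ: add s0.
No new states can be added; the closed set is {s0, s1, s2, s3, s4, s7, s8, s10, s12}.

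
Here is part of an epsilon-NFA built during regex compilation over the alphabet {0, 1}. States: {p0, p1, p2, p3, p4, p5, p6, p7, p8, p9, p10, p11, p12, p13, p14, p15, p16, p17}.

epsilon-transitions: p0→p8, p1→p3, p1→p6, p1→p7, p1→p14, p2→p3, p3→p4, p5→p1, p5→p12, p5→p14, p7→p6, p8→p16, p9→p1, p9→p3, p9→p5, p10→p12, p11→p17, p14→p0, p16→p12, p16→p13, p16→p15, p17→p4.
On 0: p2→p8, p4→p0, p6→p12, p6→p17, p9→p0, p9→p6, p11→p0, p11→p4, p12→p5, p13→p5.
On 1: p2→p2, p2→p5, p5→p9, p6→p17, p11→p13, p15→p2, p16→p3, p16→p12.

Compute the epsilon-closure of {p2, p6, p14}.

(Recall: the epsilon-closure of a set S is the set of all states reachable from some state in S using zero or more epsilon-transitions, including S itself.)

Start with {p2, p6, p14}.
From p2 via epsilon: add p3.
From p14 via epsilon: add p0.
From p0 via epsilon: add p8.
From p3 via epsilon: add p4.
From p8 via epsilon: add p16.
From p16 via epsilon: add p12, p13, p15.
No new states can be added; the closed set is {p0, p2, p3, p4, p6, p8, p12, p13, p14, p15, p16}.

{p0, p2, p3, p4, p6, p8, p12, p13, p14, p15, p16}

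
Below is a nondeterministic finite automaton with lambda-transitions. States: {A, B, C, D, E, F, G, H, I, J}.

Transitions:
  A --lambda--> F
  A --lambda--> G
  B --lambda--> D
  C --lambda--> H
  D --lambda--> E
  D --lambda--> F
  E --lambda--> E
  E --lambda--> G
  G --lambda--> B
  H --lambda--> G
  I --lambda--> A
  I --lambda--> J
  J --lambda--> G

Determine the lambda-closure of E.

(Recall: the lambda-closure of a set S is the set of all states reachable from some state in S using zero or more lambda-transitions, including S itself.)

Start with {E}.
From E via lambda: add G.
From G via lambda: add B.
From B via lambda: add D.
From D via lambda: add F.
No new states can be added; the closed set is {B, D, E, F, G}.

{B, D, E, F, G}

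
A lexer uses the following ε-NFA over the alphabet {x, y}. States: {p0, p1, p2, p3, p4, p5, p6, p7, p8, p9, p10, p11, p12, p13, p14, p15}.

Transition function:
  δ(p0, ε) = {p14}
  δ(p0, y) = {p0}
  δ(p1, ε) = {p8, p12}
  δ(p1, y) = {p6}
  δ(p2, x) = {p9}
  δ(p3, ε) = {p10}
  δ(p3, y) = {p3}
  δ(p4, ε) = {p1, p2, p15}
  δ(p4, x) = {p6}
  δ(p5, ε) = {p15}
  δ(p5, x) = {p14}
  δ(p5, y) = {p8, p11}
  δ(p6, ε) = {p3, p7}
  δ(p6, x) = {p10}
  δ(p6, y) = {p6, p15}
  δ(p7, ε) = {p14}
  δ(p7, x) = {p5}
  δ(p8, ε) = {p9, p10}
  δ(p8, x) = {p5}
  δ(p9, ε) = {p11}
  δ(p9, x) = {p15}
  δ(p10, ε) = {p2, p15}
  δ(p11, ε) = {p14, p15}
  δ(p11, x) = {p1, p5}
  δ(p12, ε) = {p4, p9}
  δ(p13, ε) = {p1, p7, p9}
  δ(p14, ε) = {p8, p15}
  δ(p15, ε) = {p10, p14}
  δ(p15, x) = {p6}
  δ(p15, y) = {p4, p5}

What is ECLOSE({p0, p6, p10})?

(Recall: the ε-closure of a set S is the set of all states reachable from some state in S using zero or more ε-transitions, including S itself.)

Start with {p0, p6, p10}.
From p0 via ε: add p14.
From p6 via ε: add p3, p7.
From p10 via ε: add p2, p15.
From p14 via ε: add p8.
From p8 via ε: add p9.
From p9 via ε: add p11.
No new states can be added; the closed set is {p0, p2, p3, p6, p7, p8, p9, p10, p11, p14, p15}.

{p0, p2, p3, p6, p7, p8, p9, p10, p11, p14, p15}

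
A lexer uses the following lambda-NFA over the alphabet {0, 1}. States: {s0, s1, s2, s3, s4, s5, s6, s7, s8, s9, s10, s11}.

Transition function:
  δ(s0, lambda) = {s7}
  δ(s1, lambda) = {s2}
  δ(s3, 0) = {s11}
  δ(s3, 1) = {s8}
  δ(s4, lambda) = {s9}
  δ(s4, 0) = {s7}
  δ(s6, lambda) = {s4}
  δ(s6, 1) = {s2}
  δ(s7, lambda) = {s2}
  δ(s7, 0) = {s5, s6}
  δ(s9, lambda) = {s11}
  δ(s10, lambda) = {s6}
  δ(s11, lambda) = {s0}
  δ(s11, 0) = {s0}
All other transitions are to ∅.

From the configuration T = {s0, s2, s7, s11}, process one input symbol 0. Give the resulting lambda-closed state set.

{s0, s2, s4, s5, s6, s7, s9, s11}

s7 on 0 → {s5, s6}.
s11 on 0 → {s0}.
No 0-transition from s0, s2.
Union after reading 0: {s0, s5, s6}.
Now take the lambda-closure:
From s0 via lambda: add s7.
From s6 via lambda: add s4.
From s4 via lambda: add s9.
From s7 via lambda: add s2.
From s9 via lambda: add s11.
No new states can be added; the closed set is {s0, s2, s4, s5, s6, s7, s9, s11}.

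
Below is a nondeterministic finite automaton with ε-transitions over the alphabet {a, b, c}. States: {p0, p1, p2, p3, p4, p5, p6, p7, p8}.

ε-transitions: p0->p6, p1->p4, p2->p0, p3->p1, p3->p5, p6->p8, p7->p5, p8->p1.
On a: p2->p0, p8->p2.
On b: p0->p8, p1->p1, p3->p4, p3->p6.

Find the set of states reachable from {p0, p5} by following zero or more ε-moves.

Start with {p0, p5}.
From p0 via ε: add p6.
From p6 via ε: add p8.
From p8 via ε: add p1.
From p1 via ε: add p4.
No new states can be added; the closed set is {p0, p1, p4, p5, p6, p8}.

{p0, p1, p4, p5, p6, p8}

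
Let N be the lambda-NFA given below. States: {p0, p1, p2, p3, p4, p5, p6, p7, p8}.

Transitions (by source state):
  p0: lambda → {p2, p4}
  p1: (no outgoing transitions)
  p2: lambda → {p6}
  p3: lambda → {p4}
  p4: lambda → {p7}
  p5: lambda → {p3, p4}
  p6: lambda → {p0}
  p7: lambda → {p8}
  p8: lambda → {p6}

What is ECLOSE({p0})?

Start with {p0}.
From p0 via lambda: add p2, p4.
From p2 via lambda: add p6.
From p4 via lambda: add p7.
From p7 via lambda: add p8.
No new states can be added; the closed set is {p0, p2, p4, p6, p7, p8}.

{p0, p2, p4, p6, p7, p8}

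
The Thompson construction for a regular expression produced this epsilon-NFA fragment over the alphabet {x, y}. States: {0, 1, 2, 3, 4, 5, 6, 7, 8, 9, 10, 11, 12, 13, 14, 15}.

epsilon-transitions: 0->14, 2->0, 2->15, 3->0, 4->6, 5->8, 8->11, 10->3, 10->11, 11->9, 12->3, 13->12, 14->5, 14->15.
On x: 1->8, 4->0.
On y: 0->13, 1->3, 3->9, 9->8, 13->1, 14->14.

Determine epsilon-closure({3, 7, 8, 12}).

Start with {3, 7, 8, 12}.
From 3 via epsilon: add 0.
From 8 via epsilon: add 11.
From 0 via epsilon: add 14.
From 11 via epsilon: add 9.
From 14 via epsilon: add 5, 15.
No new states can be added; the closed set is {0, 3, 5, 7, 8, 9, 11, 12, 14, 15}.

{0, 3, 5, 7, 8, 9, 11, 12, 14, 15}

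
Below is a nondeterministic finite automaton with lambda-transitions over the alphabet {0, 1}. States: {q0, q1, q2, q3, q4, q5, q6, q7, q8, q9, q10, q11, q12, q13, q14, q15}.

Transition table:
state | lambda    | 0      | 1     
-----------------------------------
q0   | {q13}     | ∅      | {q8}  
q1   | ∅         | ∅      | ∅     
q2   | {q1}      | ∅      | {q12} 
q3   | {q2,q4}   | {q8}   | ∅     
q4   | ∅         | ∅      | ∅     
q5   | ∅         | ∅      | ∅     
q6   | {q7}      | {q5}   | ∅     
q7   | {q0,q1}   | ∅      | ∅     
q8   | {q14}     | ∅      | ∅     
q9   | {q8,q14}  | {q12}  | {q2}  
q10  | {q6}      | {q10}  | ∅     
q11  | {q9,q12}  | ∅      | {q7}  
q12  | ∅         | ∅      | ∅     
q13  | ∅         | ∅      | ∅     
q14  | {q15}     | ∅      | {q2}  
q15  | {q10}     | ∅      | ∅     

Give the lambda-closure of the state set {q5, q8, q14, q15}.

{q0, q1, q5, q6, q7, q8, q10, q13, q14, q15}

Start with {q5, q8, q14, q15}.
From q15 via lambda: add q10.
From q10 via lambda: add q6.
From q6 via lambda: add q7.
From q7 via lambda: add q0, q1.
From q0 via lambda: add q13.
No new states can be added; the closed set is {q0, q1, q5, q6, q7, q8, q10, q13, q14, q15}.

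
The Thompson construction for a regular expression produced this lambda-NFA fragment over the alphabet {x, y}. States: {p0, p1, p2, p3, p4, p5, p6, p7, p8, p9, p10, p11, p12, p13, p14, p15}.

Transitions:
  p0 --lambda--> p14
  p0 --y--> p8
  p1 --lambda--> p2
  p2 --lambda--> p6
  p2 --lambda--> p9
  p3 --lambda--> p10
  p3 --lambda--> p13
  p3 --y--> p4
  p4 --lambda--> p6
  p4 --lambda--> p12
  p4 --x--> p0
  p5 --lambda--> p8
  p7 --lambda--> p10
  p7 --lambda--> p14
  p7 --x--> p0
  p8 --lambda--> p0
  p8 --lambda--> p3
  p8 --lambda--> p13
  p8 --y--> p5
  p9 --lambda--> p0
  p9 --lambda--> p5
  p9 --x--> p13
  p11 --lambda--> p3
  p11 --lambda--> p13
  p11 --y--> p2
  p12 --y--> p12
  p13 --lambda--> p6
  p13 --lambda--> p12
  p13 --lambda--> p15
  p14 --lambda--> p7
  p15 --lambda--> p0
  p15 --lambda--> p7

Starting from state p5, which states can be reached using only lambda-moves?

Start with {p5}.
From p5 via lambda: add p8.
From p8 via lambda: add p0, p3, p13.
From p0 via lambda: add p14.
From p3 via lambda: add p10.
From p13 via lambda: add p6, p12, p15.
From p14 via lambda: add p7.
No new states can be added; the closed set is {p0, p3, p5, p6, p7, p8, p10, p12, p13, p14, p15}.

{p0, p3, p5, p6, p7, p8, p10, p12, p13, p14, p15}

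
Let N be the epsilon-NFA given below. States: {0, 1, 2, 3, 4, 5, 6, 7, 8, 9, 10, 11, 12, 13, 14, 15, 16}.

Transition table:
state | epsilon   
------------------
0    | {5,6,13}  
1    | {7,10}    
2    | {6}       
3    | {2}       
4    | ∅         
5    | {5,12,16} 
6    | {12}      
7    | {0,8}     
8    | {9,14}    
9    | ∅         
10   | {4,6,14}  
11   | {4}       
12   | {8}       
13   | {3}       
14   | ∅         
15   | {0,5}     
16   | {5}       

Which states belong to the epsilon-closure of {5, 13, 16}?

Start with {5, 13, 16}.
From 5 via epsilon: add 12.
From 13 via epsilon: add 3.
From 3 via epsilon: add 2.
From 12 via epsilon: add 8.
From 2 via epsilon: add 6.
From 8 via epsilon: add 9, 14.
No new states can be added; the closed set is {2, 3, 5, 6, 8, 9, 12, 13, 14, 16}.

{2, 3, 5, 6, 8, 9, 12, 13, 14, 16}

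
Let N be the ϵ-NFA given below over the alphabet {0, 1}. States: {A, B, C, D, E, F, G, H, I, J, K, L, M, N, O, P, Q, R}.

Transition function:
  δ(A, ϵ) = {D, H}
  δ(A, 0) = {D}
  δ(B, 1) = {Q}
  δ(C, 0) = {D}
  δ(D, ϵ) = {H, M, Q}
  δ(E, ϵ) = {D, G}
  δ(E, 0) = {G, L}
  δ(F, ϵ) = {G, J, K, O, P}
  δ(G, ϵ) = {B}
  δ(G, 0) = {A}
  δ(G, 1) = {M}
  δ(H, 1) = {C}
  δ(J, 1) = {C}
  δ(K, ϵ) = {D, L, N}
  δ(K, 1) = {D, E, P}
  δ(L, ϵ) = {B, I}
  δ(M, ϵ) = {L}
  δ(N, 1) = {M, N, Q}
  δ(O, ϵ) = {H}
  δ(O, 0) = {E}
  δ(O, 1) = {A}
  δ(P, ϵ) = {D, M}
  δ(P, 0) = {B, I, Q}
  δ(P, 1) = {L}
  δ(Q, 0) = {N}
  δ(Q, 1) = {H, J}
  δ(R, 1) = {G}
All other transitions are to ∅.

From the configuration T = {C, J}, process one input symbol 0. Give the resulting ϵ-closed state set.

{B, D, H, I, L, M, Q}

C on 0 → {D}.
No 0-transition from J.
Union after reading 0: {D}.
Now take the ϵ-closure:
From D via ϵ: add H, M, Q.
From M via ϵ: add L.
From L via ϵ: add B, I.
No new states can be added; the closed set is {B, D, H, I, L, M, Q}.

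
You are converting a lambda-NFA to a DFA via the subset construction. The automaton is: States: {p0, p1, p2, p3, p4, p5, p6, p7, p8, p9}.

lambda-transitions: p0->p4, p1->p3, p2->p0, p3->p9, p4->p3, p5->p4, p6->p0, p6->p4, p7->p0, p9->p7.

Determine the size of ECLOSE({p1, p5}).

Start with {p1, p5}.
From p1 via lambda: add p3.
From p5 via lambda: add p4.
From p3 via lambda: add p9.
From p9 via lambda: add p7.
From p7 via lambda: add p0.
lambda-closure = {p0, p1, p3, p4, p5, p7, p9}, which has 7 states.

7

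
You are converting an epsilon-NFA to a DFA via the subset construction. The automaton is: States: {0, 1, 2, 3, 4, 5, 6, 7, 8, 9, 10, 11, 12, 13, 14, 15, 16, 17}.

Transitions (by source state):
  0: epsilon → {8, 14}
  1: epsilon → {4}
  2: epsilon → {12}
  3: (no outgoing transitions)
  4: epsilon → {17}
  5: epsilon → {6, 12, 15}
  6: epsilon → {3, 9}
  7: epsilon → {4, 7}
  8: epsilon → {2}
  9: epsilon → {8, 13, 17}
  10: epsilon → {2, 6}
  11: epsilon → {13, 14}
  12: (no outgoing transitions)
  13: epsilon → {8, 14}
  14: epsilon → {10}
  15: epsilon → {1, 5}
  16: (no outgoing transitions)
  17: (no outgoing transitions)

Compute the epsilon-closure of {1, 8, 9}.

{1, 2, 3, 4, 6, 8, 9, 10, 12, 13, 14, 17}

Start with {1, 8, 9}.
From 1 via epsilon: add 4.
From 8 via epsilon: add 2.
From 9 via epsilon: add 13, 17.
From 2 via epsilon: add 12.
From 13 via epsilon: add 14.
From 14 via epsilon: add 10.
From 10 via epsilon: add 6.
From 6 via epsilon: add 3.
No new states can be added; the closed set is {1, 2, 3, 4, 6, 8, 9, 10, 12, 13, 14, 17}.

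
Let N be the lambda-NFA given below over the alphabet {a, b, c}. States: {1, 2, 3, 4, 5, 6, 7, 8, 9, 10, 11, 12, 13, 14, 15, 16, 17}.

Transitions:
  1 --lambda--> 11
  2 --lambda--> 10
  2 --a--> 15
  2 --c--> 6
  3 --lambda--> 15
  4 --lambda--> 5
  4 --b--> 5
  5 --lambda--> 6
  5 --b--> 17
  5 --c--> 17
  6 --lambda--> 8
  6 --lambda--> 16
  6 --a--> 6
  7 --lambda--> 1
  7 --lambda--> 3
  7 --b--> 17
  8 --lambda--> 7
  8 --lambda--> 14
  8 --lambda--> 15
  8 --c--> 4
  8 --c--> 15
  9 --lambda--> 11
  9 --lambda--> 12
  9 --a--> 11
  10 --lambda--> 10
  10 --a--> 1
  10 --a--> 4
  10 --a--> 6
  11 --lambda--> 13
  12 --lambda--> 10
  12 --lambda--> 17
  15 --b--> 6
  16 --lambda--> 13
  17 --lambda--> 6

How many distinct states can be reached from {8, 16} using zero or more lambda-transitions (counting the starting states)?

Start with {8, 16}.
From 8 via lambda: add 7, 14, 15.
From 16 via lambda: add 13.
From 7 via lambda: add 1, 3.
From 1 via lambda: add 11.
lambda-closure = {1, 3, 7, 8, 11, 13, 14, 15, 16}, which has 9 states.

9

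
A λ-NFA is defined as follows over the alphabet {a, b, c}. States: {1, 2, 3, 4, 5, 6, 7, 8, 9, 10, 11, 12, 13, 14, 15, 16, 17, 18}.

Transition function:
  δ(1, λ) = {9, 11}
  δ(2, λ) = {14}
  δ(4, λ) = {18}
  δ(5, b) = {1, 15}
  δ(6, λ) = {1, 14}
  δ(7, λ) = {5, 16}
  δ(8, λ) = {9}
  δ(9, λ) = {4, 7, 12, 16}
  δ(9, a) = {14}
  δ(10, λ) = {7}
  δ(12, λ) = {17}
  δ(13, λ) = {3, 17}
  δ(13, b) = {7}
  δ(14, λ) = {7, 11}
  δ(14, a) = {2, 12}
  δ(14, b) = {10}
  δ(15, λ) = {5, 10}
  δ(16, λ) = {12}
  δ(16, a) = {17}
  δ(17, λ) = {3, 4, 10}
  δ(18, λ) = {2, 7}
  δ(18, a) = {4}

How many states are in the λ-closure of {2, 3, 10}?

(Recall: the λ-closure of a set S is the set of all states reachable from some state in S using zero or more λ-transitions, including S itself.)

12

Start with {2, 3, 10}.
From 2 via λ: add 14.
From 10 via λ: add 7.
From 7 via λ: add 5, 16.
From 14 via λ: add 11.
From 16 via λ: add 12.
From 12 via λ: add 17.
From 17 via λ: add 4.
From 4 via λ: add 18.
λ-closure = {2, 3, 4, 5, 7, 10, 11, 12, 14, 16, 17, 18}, which has 12 states.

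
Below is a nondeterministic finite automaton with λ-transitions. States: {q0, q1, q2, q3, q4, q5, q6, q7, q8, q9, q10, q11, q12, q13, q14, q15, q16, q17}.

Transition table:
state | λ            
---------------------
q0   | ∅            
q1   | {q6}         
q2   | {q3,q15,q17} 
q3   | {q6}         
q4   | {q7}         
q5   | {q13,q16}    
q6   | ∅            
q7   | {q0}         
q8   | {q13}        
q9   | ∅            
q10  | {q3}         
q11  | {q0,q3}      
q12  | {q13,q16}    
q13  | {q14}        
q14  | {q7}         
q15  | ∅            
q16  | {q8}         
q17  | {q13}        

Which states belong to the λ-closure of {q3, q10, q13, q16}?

{q0, q3, q6, q7, q8, q10, q13, q14, q16}

Start with {q3, q10, q13, q16}.
From q3 via λ: add q6.
From q13 via λ: add q14.
From q16 via λ: add q8.
From q14 via λ: add q7.
From q7 via λ: add q0.
No new states can be added; the closed set is {q0, q3, q6, q7, q8, q10, q13, q14, q16}.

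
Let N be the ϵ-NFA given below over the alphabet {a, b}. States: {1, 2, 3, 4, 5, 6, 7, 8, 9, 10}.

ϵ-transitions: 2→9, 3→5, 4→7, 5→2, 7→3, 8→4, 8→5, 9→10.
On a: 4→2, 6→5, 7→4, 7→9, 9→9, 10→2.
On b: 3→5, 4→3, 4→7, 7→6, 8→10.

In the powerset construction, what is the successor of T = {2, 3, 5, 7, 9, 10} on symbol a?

{2, 3, 4, 5, 7, 9, 10}

7 on a → {4, 9}.
9 on a → {9}.
10 on a → {2}.
No a-transition from 2, 3, 5.
Union after reading a: {2, 4, 9}.
Now take the ϵ-closure:
From 4 via ϵ: add 7.
From 9 via ϵ: add 10.
From 7 via ϵ: add 3.
From 3 via ϵ: add 5.
No new states can be added; the closed set is {2, 3, 4, 5, 7, 9, 10}.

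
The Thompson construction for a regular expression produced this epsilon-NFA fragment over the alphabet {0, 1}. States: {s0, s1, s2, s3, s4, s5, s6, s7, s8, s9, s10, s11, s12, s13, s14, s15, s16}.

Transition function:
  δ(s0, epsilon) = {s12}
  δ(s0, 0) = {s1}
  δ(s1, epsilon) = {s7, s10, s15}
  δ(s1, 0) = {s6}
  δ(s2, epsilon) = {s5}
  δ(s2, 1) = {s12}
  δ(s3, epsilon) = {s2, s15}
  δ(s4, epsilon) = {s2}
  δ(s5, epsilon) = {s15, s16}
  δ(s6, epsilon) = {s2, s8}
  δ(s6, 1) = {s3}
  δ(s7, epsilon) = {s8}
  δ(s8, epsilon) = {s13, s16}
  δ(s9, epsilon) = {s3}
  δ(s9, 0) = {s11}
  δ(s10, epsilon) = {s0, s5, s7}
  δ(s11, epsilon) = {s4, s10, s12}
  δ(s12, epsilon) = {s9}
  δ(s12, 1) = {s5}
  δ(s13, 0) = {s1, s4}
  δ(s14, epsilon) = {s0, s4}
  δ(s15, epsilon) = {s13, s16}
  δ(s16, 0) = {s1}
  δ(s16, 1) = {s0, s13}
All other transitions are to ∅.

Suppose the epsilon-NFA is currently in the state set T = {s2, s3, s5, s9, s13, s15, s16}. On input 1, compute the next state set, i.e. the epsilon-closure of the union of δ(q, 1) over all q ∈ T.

s2 on 1 → {s12}.
s16 on 1 → {s0, s13}.
No 1-transition from s3, s5, s9, s13, s15.
Union after reading 1: {s0, s12, s13}.
Now take the epsilon-closure:
From s12 via epsilon: add s9.
From s9 via epsilon: add s3.
From s3 via epsilon: add s2, s15.
From s2 via epsilon: add s5.
From s15 via epsilon: add s16.
No new states can be added; the closed set is {s0, s2, s3, s5, s9, s12, s13, s15, s16}.

{s0, s2, s3, s5, s9, s12, s13, s15, s16}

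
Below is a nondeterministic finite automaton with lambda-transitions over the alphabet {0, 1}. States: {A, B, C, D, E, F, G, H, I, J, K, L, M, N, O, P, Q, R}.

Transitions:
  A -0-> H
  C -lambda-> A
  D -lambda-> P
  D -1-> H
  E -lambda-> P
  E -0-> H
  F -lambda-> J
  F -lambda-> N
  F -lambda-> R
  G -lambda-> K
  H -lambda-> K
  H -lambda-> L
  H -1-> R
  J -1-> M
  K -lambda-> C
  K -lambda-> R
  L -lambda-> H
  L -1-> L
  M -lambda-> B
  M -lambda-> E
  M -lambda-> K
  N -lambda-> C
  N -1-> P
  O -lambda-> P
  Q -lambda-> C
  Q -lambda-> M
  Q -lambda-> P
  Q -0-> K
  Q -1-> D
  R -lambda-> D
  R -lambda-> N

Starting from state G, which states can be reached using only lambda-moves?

Start with {G}.
From G via lambda: add K.
From K via lambda: add C, R.
From C via lambda: add A.
From R via lambda: add D, N.
From D via lambda: add P.
No new states can be added; the closed set is {A, C, D, G, K, N, P, R}.

{A, C, D, G, K, N, P, R}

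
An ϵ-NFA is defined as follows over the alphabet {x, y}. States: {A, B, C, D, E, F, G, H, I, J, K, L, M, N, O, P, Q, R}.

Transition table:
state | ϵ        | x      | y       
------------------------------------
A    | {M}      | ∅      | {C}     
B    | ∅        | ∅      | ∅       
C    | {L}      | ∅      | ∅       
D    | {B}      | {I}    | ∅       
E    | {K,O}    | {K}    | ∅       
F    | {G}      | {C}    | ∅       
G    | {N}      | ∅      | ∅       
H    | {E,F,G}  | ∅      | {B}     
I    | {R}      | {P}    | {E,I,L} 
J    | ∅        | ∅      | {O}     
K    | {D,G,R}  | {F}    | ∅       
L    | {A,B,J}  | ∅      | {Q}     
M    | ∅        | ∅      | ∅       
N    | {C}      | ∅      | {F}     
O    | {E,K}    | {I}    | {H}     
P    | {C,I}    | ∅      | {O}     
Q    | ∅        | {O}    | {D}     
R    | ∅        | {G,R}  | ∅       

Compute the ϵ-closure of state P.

Start with {P}.
From P via ϵ: add C, I.
From C via ϵ: add L.
From I via ϵ: add R.
From L via ϵ: add A, B, J.
From A via ϵ: add M.
No new states can be added; the closed set is {A, B, C, I, J, L, M, P, R}.

{A, B, C, I, J, L, M, P, R}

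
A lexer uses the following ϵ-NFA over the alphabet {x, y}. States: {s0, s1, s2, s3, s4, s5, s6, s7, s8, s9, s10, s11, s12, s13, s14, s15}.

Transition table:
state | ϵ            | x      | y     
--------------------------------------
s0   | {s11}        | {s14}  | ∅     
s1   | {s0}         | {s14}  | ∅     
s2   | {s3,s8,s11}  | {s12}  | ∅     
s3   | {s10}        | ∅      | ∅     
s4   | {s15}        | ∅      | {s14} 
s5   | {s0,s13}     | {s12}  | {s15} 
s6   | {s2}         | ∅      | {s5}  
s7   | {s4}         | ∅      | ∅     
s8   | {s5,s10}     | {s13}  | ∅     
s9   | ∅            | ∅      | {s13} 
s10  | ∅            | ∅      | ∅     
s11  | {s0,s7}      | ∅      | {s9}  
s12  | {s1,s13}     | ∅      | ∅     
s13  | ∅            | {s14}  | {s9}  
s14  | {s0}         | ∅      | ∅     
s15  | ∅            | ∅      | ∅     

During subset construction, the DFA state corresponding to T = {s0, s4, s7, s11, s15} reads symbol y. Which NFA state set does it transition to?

s4 on y → {s14}.
s11 on y → {s9}.
No y-transition from s0, s7, s15.
Union after reading y: {s9, s14}.
Now take the ϵ-closure:
From s14 via ϵ: add s0.
From s0 via ϵ: add s11.
From s11 via ϵ: add s7.
From s7 via ϵ: add s4.
From s4 via ϵ: add s15.
No new states can be added; the closed set is {s0, s4, s7, s9, s11, s14, s15}.

{s0, s4, s7, s9, s11, s14, s15}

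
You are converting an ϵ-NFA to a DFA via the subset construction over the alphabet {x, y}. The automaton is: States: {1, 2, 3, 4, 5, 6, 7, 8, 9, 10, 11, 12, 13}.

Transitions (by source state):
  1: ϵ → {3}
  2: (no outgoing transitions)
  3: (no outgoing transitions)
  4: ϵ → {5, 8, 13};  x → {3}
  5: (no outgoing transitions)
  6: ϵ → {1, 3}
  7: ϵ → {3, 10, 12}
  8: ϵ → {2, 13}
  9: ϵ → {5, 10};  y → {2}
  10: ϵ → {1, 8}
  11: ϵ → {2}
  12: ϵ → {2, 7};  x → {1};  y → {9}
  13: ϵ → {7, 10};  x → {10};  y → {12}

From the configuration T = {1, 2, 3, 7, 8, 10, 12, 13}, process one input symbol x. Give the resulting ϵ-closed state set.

12 on x → {1}.
13 on x → {10}.
No x-transition from 1, 2, 3, 7, 8, 10.
Union after reading x: {1, 10}.
Now take the ϵ-closure:
From 1 via ϵ: add 3.
From 10 via ϵ: add 8.
From 8 via ϵ: add 2, 13.
From 13 via ϵ: add 7.
From 7 via ϵ: add 12.
No new states can be added; the closed set is {1, 2, 3, 7, 8, 10, 12, 13}.

{1, 2, 3, 7, 8, 10, 12, 13}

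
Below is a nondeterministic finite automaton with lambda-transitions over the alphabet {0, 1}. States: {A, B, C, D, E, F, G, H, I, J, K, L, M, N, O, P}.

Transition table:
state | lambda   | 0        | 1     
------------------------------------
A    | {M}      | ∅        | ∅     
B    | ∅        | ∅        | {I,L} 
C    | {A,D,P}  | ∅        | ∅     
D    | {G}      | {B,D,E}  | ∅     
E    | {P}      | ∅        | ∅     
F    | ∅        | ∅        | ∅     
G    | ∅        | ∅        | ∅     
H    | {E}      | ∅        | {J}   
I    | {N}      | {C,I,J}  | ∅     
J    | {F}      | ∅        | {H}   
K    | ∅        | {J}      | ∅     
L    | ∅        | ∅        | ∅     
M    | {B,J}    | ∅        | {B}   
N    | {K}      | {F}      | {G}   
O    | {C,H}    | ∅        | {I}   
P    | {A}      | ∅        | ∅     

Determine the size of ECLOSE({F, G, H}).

Start with {F, G, H}.
From H via lambda: add E.
From E via lambda: add P.
From P via lambda: add A.
From A via lambda: add M.
From M via lambda: add B, J.
lambda-closure = {A, B, E, F, G, H, J, M, P}, which has 9 states.

9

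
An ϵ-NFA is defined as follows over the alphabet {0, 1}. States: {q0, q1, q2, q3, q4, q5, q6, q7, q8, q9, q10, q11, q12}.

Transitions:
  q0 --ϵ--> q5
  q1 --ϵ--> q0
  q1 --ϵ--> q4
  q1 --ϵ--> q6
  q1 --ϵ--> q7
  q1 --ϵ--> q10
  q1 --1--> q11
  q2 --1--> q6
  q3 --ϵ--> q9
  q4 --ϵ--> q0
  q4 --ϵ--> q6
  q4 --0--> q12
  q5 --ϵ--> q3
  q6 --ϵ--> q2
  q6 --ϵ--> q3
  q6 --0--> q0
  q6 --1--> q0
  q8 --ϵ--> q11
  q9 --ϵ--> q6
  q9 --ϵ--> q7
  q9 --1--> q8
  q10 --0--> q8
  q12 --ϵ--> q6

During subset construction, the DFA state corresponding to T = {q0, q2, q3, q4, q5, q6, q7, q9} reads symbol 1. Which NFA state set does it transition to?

{q0, q2, q3, q5, q6, q7, q8, q9, q11}

q2 on 1 → {q6}.
q6 on 1 → {q0}.
q9 on 1 → {q8}.
No 1-transition from q0, q3, q4, q5, q7.
Union after reading 1: {q0, q6, q8}.
Now take the ϵ-closure:
From q0 via ϵ: add q5.
From q6 via ϵ: add q2, q3.
From q8 via ϵ: add q11.
From q3 via ϵ: add q9.
From q9 via ϵ: add q7.
No new states can be added; the closed set is {q0, q2, q3, q5, q6, q7, q8, q9, q11}.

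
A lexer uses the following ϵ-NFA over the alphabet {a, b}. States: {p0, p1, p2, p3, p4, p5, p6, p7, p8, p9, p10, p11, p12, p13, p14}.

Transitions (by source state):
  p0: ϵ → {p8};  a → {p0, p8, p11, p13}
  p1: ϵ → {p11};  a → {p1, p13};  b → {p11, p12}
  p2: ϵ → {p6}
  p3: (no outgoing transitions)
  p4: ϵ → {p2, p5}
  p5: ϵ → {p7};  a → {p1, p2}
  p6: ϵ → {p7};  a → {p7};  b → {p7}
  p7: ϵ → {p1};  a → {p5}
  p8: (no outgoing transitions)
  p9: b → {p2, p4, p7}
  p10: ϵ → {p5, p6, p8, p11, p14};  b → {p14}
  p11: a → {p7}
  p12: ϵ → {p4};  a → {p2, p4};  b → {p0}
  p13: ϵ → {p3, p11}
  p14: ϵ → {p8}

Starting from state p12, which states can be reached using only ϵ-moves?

Start with {p12}.
From p12 via ϵ: add p4.
From p4 via ϵ: add p2, p5.
From p2 via ϵ: add p6.
From p5 via ϵ: add p7.
From p7 via ϵ: add p1.
From p1 via ϵ: add p11.
No new states can be added; the closed set is {p1, p2, p4, p5, p6, p7, p11, p12}.

{p1, p2, p4, p5, p6, p7, p11, p12}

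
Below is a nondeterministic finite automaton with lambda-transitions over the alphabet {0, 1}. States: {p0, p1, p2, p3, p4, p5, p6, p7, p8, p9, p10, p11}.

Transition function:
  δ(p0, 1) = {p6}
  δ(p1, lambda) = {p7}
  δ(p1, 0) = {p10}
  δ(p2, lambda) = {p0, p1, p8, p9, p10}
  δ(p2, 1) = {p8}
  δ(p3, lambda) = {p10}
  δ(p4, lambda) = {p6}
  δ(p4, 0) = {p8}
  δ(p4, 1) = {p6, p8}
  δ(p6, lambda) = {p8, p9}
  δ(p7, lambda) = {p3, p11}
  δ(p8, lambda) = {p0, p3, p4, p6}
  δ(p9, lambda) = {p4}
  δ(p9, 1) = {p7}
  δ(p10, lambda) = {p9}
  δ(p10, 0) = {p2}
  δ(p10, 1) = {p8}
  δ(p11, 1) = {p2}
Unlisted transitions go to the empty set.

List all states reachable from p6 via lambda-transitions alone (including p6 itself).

{p0, p3, p4, p6, p8, p9, p10}

Start with {p6}.
From p6 via lambda: add p8, p9.
From p8 via lambda: add p0, p3, p4.
From p3 via lambda: add p10.
No new states can be added; the closed set is {p0, p3, p4, p6, p8, p9, p10}.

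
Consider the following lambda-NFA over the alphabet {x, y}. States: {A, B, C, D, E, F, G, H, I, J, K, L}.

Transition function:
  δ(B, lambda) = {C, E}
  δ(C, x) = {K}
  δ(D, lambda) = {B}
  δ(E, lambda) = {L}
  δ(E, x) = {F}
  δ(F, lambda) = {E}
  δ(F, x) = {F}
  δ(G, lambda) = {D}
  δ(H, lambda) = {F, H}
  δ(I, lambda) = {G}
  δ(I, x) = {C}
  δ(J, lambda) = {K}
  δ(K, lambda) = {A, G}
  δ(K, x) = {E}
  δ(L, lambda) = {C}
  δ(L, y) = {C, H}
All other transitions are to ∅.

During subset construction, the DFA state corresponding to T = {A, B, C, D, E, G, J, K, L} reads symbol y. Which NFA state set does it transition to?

{C, E, F, H, L}

L on y → {C, H}.
No y-transition from A, B, C, D, E, G, J, K.
Union after reading y: {C, H}.
Now take the lambda-closure:
From H via lambda: add F.
From F via lambda: add E.
From E via lambda: add L.
No new states can be added; the closed set is {C, E, F, H, L}.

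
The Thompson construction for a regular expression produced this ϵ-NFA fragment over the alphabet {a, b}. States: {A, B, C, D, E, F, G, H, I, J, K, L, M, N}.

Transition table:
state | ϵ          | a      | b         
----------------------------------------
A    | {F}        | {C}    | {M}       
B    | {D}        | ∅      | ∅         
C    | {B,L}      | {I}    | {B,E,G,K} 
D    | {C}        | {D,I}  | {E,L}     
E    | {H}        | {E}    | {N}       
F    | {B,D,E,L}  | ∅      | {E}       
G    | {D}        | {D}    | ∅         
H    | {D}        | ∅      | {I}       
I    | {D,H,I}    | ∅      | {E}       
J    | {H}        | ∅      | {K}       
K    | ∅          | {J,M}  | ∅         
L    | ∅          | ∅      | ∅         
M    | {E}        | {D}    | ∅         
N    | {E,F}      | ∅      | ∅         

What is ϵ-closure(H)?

Start with {H}.
From H via ϵ: add D.
From D via ϵ: add C.
From C via ϵ: add B, L.
No new states can be added; the closed set is {B, C, D, H, L}.

{B, C, D, H, L}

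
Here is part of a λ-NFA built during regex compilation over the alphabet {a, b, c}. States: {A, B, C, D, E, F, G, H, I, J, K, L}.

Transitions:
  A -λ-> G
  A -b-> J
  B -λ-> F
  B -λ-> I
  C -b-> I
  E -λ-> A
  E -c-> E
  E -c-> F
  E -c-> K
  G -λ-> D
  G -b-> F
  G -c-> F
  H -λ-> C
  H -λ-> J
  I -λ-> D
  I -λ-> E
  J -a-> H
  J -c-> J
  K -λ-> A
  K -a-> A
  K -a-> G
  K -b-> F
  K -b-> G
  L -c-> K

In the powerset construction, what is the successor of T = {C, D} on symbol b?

C on b → {I}.
No b-transition from D.
Union after reading b: {I}.
Now take the λ-closure:
From I via λ: add D, E.
From E via λ: add A.
From A via λ: add G.
No new states can be added; the closed set is {A, D, E, G, I}.

{A, D, E, G, I}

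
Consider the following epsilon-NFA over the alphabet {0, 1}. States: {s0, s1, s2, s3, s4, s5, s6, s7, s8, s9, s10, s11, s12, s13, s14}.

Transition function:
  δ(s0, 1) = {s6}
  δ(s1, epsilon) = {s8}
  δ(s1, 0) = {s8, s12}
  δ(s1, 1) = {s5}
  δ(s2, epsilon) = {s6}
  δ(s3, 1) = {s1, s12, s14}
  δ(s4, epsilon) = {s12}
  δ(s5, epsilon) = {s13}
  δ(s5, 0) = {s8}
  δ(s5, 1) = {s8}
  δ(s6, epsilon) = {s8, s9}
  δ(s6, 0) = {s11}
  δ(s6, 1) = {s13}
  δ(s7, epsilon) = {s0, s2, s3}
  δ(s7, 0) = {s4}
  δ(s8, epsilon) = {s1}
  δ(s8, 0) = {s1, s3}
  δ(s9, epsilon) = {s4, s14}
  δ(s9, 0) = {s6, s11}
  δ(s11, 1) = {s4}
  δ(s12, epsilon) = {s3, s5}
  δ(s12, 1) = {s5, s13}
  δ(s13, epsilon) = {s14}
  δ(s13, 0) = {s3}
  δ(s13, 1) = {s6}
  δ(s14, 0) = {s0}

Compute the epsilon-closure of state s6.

{s1, s3, s4, s5, s6, s8, s9, s12, s13, s14}

Start with {s6}.
From s6 via epsilon: add s8, s9.
From s8 via epsilon: add s1.
From s9 via epsilon: add s4, s14.
From s4 via epsilon: add s12.
From s12 via epsilon: add s3, s5.
From s5 via epsilon: add s13.
No new states can be added; the closed set is {s1, s3, s4, s5, s6, s8, s9, s12, s13, s14}.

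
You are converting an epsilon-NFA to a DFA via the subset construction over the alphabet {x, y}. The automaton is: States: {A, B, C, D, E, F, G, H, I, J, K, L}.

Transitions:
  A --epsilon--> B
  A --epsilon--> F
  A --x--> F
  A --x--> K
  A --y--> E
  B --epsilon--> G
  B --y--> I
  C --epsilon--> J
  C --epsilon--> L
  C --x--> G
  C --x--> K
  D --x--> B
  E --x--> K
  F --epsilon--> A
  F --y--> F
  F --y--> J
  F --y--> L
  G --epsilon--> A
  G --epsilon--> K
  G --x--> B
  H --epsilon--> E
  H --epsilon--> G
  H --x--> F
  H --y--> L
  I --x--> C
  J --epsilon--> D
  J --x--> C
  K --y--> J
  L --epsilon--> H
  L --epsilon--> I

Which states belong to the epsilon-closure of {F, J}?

{A, B, D, F, G, J, K}

Start with {F, J}.
From F via epsilon: add A.
From J via epsilon: add D.
From A via epsilon: add B.
From B via epsilon: add G.
From G via epsilon: add K.
No new states can be added; the closed set is {A, B, D, F, G, J, K}.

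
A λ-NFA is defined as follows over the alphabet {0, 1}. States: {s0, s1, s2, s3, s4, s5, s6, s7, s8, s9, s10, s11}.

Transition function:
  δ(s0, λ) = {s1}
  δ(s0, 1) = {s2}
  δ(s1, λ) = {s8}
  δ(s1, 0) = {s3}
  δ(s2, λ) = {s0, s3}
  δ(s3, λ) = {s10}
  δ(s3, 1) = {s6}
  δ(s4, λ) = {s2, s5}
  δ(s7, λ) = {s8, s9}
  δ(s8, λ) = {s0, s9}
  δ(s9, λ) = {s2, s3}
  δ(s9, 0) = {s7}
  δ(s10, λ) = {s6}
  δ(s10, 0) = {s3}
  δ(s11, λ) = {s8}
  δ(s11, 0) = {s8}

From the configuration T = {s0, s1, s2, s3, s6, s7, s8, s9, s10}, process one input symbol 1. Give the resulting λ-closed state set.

{s0, s1, s2, s3, s6, s8, s9, s10}

s0 on 1 → {s2}.
s3 on 1 → {s6}.
No 1-transition from s1, s2, s6, s7, s8, s9, s10.
Union after reading 1: {s2, s6}.
Now take the λ-closure:
From s2 via λ: add s0, s3.
From s0 via λ: add s1.
From s3 via λ: add s10.
From s1 via λ: add s8.
From s8 via λ: add s9.
No new states can be added; the closed set is {s0, s1, s2, s3, s6, s8, s9, s10}.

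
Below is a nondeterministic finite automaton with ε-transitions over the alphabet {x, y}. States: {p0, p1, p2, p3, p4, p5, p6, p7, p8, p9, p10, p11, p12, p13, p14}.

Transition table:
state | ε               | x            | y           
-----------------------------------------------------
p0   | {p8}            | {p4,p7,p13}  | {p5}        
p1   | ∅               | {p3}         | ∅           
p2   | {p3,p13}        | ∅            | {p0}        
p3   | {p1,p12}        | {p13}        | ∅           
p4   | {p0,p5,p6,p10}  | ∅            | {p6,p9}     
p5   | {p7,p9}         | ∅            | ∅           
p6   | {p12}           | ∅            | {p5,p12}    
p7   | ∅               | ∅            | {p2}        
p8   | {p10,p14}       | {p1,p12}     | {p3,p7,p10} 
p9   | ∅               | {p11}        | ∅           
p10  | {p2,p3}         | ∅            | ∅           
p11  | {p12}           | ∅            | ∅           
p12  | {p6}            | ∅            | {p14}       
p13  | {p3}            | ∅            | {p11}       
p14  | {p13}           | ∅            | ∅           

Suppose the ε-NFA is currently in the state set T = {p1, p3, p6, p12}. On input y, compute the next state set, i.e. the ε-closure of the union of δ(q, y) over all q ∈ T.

p6 on y → {p5, p12}.
p12 on y → {p14}.
No y-transition from p1, p3.
Union after reading y: {p5, p12, p14}.
Now take the ε-closure:
From p5 via ε: add p7, p9.
From p12 via ε: add p6.
From p14 via ε: add p13.
From p13 via ε: add p3.
From p3 via ε: add p1.
No new states can be added; the closed set is {p1, p3, p5, p6, p7, p9, p12, p13, p14}.

{p1, p3, p5, p6, p7, p9, p12, p13, p14}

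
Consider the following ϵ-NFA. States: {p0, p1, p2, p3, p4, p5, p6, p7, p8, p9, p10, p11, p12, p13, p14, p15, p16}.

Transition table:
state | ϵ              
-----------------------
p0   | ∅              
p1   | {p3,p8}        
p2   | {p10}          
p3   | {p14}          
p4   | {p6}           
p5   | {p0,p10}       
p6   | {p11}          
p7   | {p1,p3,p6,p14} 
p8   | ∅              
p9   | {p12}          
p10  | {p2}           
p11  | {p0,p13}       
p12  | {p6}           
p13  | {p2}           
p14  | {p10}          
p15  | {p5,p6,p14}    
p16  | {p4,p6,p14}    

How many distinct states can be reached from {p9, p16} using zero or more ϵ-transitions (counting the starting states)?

Start with {p9, p16}.
From p9 via ϵ: add p12.
From p16 via ϵ: add p4, p6, p14.
From p6 via ϵ: add p11.
From p14 via ϵ: add p10.
From p10 via ϵ: add p2.
From p11 via ϵ: add p0, p13.
ϵ-closure = {p0, p2, p4, p6, p9, p10, p11, p12, p13, p14, p16}, which has 11 states.

11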